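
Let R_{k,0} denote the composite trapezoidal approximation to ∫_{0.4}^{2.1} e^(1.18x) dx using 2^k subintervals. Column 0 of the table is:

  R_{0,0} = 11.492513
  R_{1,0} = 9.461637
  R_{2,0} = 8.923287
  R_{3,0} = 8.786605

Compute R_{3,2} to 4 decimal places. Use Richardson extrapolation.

8.7409

R_{2,1} = (4·8.923287 − 9.461637) / 3 = 8.743837
R_{3,1} = (4·8.786605 − 8.923287) / 3 = 8.741044
R_{3,2} = 8.741044 + (8.741044 − 8.743837)/15 = 8.740858
(Column j=1 coincides with Simpson's rule on the same nodes.)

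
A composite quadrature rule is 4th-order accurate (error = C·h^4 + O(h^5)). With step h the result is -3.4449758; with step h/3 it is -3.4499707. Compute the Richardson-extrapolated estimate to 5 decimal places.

-3.45003

Extrapolated value = (81·A(h/3) − A(h)) / (81 − 1)
= (81·(-3.4499707) − (-3.4449758)) / 80
= -276.0026509 / 80 = -3.4500331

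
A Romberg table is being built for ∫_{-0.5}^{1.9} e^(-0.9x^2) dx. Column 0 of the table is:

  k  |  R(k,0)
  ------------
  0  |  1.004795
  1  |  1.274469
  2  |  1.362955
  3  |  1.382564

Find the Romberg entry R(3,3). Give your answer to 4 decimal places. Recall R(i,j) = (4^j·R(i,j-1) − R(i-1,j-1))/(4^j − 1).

R(1,1) = (4·1.274469 − 1.004795) / 3 = 1.364360
R(2,1) = 1.362955 + (1.362955 − 1.274469)/3 = 1.392450
R(3,1) = 1.382564 + (1.382564 − 1.362955)/3 = 1.389100
R(2,2) = (16·1.392450 − 1.364360) / 15 = 1.394323
R(3,2) = 1.389100 + (1.389100 − 1.392450)/15 = 1.388877
R(3,3) = 1.388877 + (1.388877 − 1.394323)/63 = 1.388791

1.3888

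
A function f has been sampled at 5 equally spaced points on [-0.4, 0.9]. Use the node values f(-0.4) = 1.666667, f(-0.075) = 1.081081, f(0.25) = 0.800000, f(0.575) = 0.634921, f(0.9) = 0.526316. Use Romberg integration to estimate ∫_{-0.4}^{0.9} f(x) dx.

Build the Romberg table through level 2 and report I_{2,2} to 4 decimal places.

I_{0,0} (trapezoid, 1 panel, h=1.3000): 1.425439
I_{1,0} (trapezoid, 2 panels, h=0.6500): 1.232719
I_{2,0} (trapezoid, 4 panels, h=0.3250): 1.174060
I_{1,1} = 1.232719 + (1.232719 − 1.425439)/3 = 1.168479
I_{2,1} = 1.174060 + (1.174060 − 1.232719)/3 = 1.154507
I_{2,2} = 1.154507 + (1.154507 − 1.168479)/15 = 1.153576

1.1536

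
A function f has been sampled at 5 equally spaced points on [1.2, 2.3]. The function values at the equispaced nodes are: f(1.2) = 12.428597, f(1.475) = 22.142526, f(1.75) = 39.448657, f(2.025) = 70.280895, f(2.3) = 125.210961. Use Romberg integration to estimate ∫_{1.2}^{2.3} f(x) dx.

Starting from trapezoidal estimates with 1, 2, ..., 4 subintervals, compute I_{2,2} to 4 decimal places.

I_{0,0} (trapezoid, 1 panel, h=1.1000): 75.701757
I_{1,0} (trapezoid, 2 panels, h=0.5500): 59.547640
I_{2,0} (trapezoid, 4 panels, h=0.2750): 55.190261
I_{1,1} = 59.547640 + (59.547640 − 75.701757)/3 = 54.162934
I_{2,1} = 55.190261 + (55.190261 − 59.547640)/3 = 53.737801
I_{2,2} = 53.737801 + (53.737801 − 54.162934)/15 = 53.709459

53.7095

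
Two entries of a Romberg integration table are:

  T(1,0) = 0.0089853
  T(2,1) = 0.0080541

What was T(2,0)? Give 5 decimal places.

0.00829

From T(2,1) = (4·T(2,0) − T(1,0))/3, solve for T(2,0):
4·T(2,0) = 3·0.0080541 + 0.0089853 = 0.0331476
T(2,0) = 0.0082869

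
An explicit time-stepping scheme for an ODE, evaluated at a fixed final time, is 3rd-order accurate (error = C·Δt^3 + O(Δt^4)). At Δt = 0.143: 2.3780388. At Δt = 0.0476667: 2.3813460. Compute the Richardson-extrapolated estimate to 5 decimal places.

2.38147

Extrapolated value = (27·A(Δt/3) − A(Δt)) / (27 − 1)
= (27·2.3813460 − 2.3780388) / 26
= 61.9183032 / 26 = 2.3814732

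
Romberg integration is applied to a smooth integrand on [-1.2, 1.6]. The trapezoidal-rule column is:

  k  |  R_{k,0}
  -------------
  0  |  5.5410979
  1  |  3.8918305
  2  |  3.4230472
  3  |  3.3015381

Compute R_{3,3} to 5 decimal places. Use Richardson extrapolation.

R_{1,1} = (4·3.8918305 − 5.5410979) / 3 = 3.3420747
R_{2,1} = 3.4230472 + (3.4230472 − 3.8918305)/3 = 3.2667861
R_{3,1} = 3.3015381 + (3.3015381 − 3.4230472)/3 = 3.2610351
R_{2,2} = 3.2667861 + (3.2667861 − 3.3420747)/15 = 3.2617669
R_{3,2} = 3.2610351 + (3.2610351 − 3.2667861)/15 = 3.2606517
R_{3,3} = (64·3.2606517 − 3.2617669) / 63 = 3.2606340

3.26063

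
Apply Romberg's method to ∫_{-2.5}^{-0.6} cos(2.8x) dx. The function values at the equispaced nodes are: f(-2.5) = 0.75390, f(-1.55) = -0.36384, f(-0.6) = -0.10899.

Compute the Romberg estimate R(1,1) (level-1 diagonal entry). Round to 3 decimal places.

R(0,0) (trapezoid, 1 panel, h=1.9000): 0.61266
R(1,0) (trapezoid, 2 panels, h=0.9500): -0.03932
R(1,1) = -0.03932 + (-0.03932 − 0.61266)/3 = -0.25665

-0.257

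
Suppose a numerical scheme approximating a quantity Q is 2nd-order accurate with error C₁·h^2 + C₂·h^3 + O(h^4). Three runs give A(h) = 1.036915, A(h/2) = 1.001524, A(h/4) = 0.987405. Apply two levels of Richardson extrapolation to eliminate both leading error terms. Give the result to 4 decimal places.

0.9817

First eliminate the h^2 term (factor 2^2 = 4):
  B₁ = (4·1.001524 − 1.036915)/3 = 0.989727
  B₂ = (4·0.987405 − 1.001524)/3 = 0.982699
Then eliminate the h^3 term (factor 2^3 = 8):
  (8·0.982699 − 0.989727)/7 = 0.981695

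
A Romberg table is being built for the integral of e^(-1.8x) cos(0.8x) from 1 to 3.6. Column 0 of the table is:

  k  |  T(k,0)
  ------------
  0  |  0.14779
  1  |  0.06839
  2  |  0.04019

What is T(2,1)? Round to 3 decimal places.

T(2,1) = (4·0.04019 − 0.06839) / 3 = 0.03079

0.031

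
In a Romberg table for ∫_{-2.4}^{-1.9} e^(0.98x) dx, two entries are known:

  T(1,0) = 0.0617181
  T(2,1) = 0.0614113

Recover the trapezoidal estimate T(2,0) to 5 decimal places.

0.06149

From T(2,1) = (4·T(2,0) − T(1,0))/3, solve for T(2,0):
4·T(2,0) = 3·0.0614113 + 0.0617181 = 0.2459520
T(2,0) = 0.0614880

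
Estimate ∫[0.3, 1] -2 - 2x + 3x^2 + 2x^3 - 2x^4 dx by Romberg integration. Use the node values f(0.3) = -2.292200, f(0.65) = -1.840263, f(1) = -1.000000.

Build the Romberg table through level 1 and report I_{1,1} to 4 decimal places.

-1.2429

I_{0,0} (trapezoid, 1 panel, h=0.7000): -1.152270
I_{1,0} (trapezoid, 2 panels, h=0.3500): -1.220227
I_{1,1} = -1.220227 + (-1.220227 − (-1.152270))/3 = -1.242879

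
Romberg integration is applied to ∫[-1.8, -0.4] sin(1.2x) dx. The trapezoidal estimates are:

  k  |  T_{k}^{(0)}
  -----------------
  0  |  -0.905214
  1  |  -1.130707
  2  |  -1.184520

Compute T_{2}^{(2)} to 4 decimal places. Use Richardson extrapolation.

T_{1}^{(1)} = (4·(-1.130707) − (-0.905214)) / 3 = -1.205871
T_{2}^{(1)} = -1.184520 + (-1.184520 − (-1.130707))/3 = -1.202458
T_{2}^{(2)} = -1.202458 + (-1.202458 − (-1.205871))/15 = -1.202230

-1.2022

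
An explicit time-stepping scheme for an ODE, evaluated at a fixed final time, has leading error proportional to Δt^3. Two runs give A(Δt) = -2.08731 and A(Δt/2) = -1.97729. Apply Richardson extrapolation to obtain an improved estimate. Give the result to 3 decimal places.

The leading error scales as Δt^3; refining by a factor of 2 reduces it by 2^3 = 8.
Extrapolated value = (8·A(Δt/2) − A(Δt)) / (8 − 1)
= (8·(-1.97729) − (-2.08731)) / 7
= -13.73101 / 7 = -1.96157

-1.962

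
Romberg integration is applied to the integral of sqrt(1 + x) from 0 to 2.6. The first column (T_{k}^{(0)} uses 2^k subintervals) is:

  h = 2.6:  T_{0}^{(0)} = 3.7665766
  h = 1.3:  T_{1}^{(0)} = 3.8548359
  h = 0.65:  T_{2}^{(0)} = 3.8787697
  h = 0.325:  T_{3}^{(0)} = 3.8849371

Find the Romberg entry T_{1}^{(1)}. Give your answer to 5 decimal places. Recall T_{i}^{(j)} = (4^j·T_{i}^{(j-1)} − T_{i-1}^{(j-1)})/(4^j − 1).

3.88426

Richardson extrapolation on the trapezoidal column (denominator 4−1=3):
T_{1}^{(1)} = 3.8548359 + (3.8548359 − 3.7665766)/3 = 3.8842557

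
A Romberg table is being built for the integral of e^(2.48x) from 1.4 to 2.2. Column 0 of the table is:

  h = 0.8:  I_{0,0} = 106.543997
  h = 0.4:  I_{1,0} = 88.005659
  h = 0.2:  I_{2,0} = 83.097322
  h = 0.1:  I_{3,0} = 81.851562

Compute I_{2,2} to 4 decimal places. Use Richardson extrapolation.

I_{1,1} = 88.005659 + (88.005659 − 106.543997)/3 = 81.826213
I_{2,1} = 83.097322 + (83.097322 − 88.005659)/3 = 81.461210
I_{2,2} = (16·81.461210 − 81.826213) / 15 = 81.436876

81.4369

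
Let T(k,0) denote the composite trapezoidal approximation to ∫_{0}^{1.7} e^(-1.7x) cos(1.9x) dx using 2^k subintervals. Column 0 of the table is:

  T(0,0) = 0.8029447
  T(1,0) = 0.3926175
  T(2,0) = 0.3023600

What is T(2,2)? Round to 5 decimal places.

T(1,1) = 0.3926175 + (0.3926175 − 0.8029447)/3 = 0.2558418
T(2,1) = 0.3023600 + (0.3023600 − 0.3926175)/3 = 0.2722742
T(2,2) = 0.2722742 + (0.2722742 − 0.2558418)/15 = 0.2733697

0.27337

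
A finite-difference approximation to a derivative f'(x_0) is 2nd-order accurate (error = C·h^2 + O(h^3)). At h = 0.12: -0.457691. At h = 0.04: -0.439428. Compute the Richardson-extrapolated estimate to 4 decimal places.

Extrapolated value = (9·A(h/3) − A(h)) / (9 − 1)
= (9·(-0.439428) − (-0.457691)) / 8
= -3.497161 / 8 = -0.437145

-0.4371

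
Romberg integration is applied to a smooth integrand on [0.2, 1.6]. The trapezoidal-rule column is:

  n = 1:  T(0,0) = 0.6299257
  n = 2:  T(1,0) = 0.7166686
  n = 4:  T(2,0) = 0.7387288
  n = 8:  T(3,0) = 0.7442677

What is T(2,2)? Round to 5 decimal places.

0.74612

Richardson extrapolation on the trapezoidal column (denominator 4−1=3):
T(1,1) = 0.7166686 + (0.7166686 − 0.6299257)/3 = 0.7455829
T(2,1) = 0.7387288 + (0.7387288 − 0.7166686)/3 = 0.7460822
T(2,2) = (16·0.7460822 − 0.7455829) / 15 = 0.7461155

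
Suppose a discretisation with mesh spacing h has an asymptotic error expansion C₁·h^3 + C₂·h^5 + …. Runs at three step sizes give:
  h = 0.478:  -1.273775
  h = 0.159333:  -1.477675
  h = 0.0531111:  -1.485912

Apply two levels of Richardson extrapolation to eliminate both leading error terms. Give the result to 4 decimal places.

First eliminate the h^3 term (factor 3^3 = 27):
  B₁ = (27·(-1.477675) − (-1.273775))/26 = -1.485517
  B₂ = (27·(-1.485912) − (-1.477675))/26 = -1.486229
Then eliminate the h^5 term (factor 3^5 = 243):
  (243·(-1.486229) − (-1.485517))/242 = -1.486232

-1.4862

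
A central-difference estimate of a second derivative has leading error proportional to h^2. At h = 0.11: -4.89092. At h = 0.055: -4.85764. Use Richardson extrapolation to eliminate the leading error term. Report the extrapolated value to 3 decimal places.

-4.847

Extrapolated value = (4·A(h/2) − A(h)) / (4 − 1)
= (4·(-4.85764) − (-4.89092)) / 3
= -14.53964 / 3 = -4.84655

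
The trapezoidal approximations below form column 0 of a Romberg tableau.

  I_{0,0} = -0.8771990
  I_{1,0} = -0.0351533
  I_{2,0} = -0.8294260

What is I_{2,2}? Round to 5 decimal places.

Richardson extrapolation on the trapezoidal column (denominator 4−1=3):
I_{1,1} = -0.0351533 + (-0.0351533 − (-0.8771990))/3 = 0.2455286
I_{2,1} = (4·(-0.8294260) − (-0.0351533)) / 3 = -1.0941836
I_{2,2} = (16·(-1.0941836) − 0.2455286) / 15 = -1.1834977
(Column j=1 coincides with Simpson's rule on the same nodes.)

-1.18350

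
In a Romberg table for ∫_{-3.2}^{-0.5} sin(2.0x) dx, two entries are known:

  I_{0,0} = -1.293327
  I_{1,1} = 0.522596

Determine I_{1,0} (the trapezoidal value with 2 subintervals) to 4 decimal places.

0.0686

From I_{1,1} = (4·I_{1,0} − I_{0,0})/3, solve for I_{1,0}:
4·I_{1,0} = 3·0.522596 + (-1.293327) = 0.274461
I_{1,0} = 0.068615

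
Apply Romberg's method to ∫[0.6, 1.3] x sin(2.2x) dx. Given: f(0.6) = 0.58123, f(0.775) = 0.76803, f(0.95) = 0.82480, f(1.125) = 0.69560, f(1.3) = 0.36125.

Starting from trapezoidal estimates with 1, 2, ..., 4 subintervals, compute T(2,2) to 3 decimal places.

T(0,0) (trapezoid, 1 panel, h=0.7000): 0.32987
T(1,0) (trapezoid, 2 panels, h=0.3500): 0.45361
T(2,0) (trapezoid, 4 panels, h=0.1750): 0.48294
T(1,1) = 0.45361 + (0.45361 − 0.32987)/3 = 0.49486
T(2,1) = 0.48294 + (0.48294 − 0.45361)/3 = 0.49272
T(2,2) = 0.49272 + (0.49272 − 0.49486)/15 = 0.49258

0.493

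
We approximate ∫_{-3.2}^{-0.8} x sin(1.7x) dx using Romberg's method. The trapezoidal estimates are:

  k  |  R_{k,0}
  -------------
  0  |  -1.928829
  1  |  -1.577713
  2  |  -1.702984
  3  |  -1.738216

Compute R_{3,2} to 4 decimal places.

R_{2,1} = (4·(-1.702984) − (-1.577713)) / 3 = -1.744741
R_{3,1} = (4·(-1.738216) − (-1.702984)) / 3 = -1.749960
R_{3,2} = (16·(-1.749960) − (-1.744741)) / 15 = -1.750308
(Column j=1 coincides with Simpson's rule on the same nodes.)

-1.7503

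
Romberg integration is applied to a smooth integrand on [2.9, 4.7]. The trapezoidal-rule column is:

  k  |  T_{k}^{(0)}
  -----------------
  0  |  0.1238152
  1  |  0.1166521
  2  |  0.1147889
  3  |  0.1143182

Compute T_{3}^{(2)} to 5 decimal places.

Richardson extrapolation on the trapezoidal column (denominator 4−1=3):
T_{2}^{(1)} = 0.1147889 + (0.1147889 − 0.1166521)/3 = 0.1141678
T_{3}^{(1)} = (4·0.1143182 − 0.1147889) / 3 = 0.1141613
T_{3}^{(2)} = 0.1141613 + (0.1141613 − 0.1141678)/15 = 0.1141609

0.11416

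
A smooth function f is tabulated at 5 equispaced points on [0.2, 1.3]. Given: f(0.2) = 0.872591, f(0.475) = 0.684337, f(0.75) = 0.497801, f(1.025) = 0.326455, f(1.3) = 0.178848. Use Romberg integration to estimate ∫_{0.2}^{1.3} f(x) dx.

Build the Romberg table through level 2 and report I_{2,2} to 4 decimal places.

I_{0,0} (trapezoid, 1 panel, h=1.1000): 0.578291
I_{1,0} (trapezoid, 2 panels, h=0.5500): 0.562936
I_{2,0} (trapezoid, 4 panels, h=0.2750): 0.559436
I_{1,1} = 0.562936 + (0.562936 − 0.578291)/3 = 0.557818
I_{2,1} = 0.559436 + (0.559436 − 0.562936)/3 = 0.558269
I_{2,2} = 0.558269 + (0.558269 − 0.557818)/15 = 0.558299

0.5583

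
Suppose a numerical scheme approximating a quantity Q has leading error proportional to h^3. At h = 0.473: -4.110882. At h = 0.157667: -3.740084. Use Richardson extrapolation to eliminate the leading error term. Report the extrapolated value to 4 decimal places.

-3.7258

The leading error scales as h^3; refining by a factor of 3 reduces it by 3^3 = 27.
Extrapolated value = (27·A(h/3) − A(h)) / (27 − 1)
= (27·(-3.740084) − (-4.110882)) / 26
= -96.871386 / 26 = -3.725823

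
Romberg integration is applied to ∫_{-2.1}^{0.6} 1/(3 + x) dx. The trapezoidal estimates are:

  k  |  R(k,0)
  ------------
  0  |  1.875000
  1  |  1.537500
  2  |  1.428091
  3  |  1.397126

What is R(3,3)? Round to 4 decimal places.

Richardson extrapolation on the trapezoidal column (denominator 4−1=3):
R(1,1) = (4·1.537500 − 1.875000) / 3 = 1.425000
R(2,1) = (4·1.428091 − 1.537500) / 3 = 1.391621
R(3,1) = (4·1.397126 − 1.428091) / 3 = 1.386804
R(2,2) = (16·1.391621 − 1.425000) / 15 = 1.389396
R(3,2) = (16·1.386804 − 1.391621) / 15 = 1.386483
R(3,3) = (64·1.386483 − 1.389396) / 63 = 1.386437

1.3864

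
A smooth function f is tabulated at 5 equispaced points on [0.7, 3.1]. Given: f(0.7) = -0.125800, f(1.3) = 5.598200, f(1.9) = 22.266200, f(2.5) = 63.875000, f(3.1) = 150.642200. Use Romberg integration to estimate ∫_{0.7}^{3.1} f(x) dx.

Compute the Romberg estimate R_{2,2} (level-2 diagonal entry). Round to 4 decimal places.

94.5054

R_{0,0} (trapezoid, 1 panel, h=2.4000): 180.619680
R_{1,0} (trapezoid, 2 panels, h=1.2000): 117.029280
R_{2,0} (trapezoid, 4 panels, h=0.6000): 100.198560
R_{1,1} = 117.029280 + (117.029280 − 180.619680)/3 = 95.832480
R_{2,1} = 100.198560 + (100.198560 − 117.029280)/3 = 94.588320
R_{2,2} = 94.588320 + (94.588320 − 95.832480)/15 = 94.505376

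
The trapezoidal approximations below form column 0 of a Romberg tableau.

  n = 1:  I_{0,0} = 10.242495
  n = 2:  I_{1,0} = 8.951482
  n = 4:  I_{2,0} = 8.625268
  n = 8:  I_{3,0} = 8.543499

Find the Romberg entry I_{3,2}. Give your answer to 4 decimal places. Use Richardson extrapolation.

8.5162

I_{2,1} = (4·8.625268 − 8.951482) / 3 = 8.516530
I_{3,1} = (4·8.543499 − 8.625268) / 3 = 8.516243
I_{3,2} = 8.516243 + (8.516243 − 8.516530)/15 = 8.516224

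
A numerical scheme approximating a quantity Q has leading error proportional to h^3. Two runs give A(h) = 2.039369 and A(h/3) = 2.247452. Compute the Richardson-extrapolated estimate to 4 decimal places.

The leading error scales as h^3; refining by a factor of 3 reduces it by 3^3 = 27.
Extrapolated value = (27·A(h/3) − A(h)) / (27 − 1)
= (27·2.247452 − 2.039369) / 26
= 58.641835 / 26 = 2.255455

2.2555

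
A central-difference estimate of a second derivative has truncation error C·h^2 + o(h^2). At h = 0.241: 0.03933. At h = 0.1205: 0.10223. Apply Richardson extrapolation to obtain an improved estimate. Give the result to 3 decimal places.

The leading error scales as h^2; refining by a factor of 2 reduces it by 2^2 = 4.
Extrapolated value = (4·A(h/2) − A(h)) / (4 − 1)
= (4·0.10223 − 0.03933) / 3
= 0.36959 / 3 = 0.12320

0.123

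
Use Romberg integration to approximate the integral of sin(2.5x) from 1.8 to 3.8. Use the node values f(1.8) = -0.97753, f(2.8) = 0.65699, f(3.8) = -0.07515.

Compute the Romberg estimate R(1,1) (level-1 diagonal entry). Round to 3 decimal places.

R(0,0) (trapezoid, 1 panel, h=2.0000): -1.05268
R(1,0) (trapezoid, 2 panels, h=1.0000): 0.13065
R(1,1) = 0.13065 + (0.13065 − (-1.05268))/3 = 0.52509

0.525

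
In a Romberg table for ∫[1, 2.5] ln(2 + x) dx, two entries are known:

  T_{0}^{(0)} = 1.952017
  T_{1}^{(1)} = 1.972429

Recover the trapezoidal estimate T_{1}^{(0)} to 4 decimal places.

From T_{1}^{(1)} = (4·T_{1}^{(0)} − T_{0}^{(0)})/3, solve for T_{1}^{(0)}:
4·T_{1}^{(0)} = 3·1.972429 + 1.952017 = 7.869304
T_{1}^{(0)} = 1.967326

1.9673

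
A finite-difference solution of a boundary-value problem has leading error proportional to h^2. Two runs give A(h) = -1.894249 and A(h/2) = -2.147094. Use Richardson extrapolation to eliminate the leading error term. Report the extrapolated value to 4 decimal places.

The leading error scales as h^2; refining by a factor of 2 reduces it by 2^2 = 4.
Extrapolated value = (4·A(h/2) − A(h)) / (4 − 1)
= (4·(-2.147094) − (-1.894249)) / 3
= -6.694127 / 3 = -2.231376

-2.2314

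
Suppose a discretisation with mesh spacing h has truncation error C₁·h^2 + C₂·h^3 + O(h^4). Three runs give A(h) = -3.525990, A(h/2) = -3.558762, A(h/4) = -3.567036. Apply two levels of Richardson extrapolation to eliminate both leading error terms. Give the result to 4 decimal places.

-3.5698

First eliminate the h^2 term (factor 2^2 = 4):
  B₁ = (4·(-3.558762) − (-3.525990))/3 = -3.569686
  B₂ = (4·(-3.567036) − (-3.558762))/3 = -3.569794
Then eliminate the h^3 term (factor 2^3 = 8):
  (8·(-3.569794) − (-3.569686))/7 = -3.569809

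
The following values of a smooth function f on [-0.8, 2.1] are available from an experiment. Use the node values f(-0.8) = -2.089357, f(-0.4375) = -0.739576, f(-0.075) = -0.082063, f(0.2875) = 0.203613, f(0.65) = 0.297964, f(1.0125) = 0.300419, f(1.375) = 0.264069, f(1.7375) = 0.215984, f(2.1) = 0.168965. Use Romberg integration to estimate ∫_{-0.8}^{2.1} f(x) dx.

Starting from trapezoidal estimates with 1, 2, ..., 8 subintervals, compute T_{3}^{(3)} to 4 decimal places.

T_{0}^{(0)} (trapezoid, 1 panel, h=2.9000): -2.784568
T_{1}^{(0)} (trapezoid, 2 panels, h=1.4500): -0.960236
T_{2}^{(0)} (trapezoid, 4 panels, h=0.7250): -0.348164
T_{3}^{(0)} (trapezoid, 8 panels, h=0.3625): -0.181172
T_{1}^{(1)} = -0.960236 + (-0.960236 − (-2.784568))/3 = -0.352125
T_{2}^{(1)} = -0.348164 + (-0.348164 − (-0.960236))/3 = -0.144140
T_{3}^{(1)} = -0.181172 + (-0.181172 − (-0.348164))/3 = -0.125508
T_{2}^{(2)} = -0.144140 + (-0.144140 − (-0.352125))/15 = -0.130274
T_{3}^{(2)} = -0.125508 + (-0.125508 − (-0.144140))/15 = -0.124266
T_{3}^{(3)} = -0.124266 + (-0.124266 − (-0.130274))/63 = -0.124171

-0.1242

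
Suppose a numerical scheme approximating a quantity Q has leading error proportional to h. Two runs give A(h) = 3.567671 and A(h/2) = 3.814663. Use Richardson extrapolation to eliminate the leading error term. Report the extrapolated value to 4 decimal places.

4.0617

The leading error scales as h; refining by a factor of 2 reduces it by 2^1 = 2.
Extrapolated value = (2·A(h/2) − A(h)) / (2 − 1)
= (2·3.814663 − 3.567671) / 1
= 4.061655 / 1 = 4.061655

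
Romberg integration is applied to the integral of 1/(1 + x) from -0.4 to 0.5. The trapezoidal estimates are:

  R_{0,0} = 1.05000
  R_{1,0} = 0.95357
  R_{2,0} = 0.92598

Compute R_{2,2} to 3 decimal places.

Richardson extrapolation on the trapezoidal column (denominator 4−1=3):
R_{1,1} = 0.95357 + (0.95357 − 1.05000)/3 = 0.92143
R_{2,1} = 0.92598 + (0.92598 − 0.95357)/3 = 0.91678
R_{2,2} = 0.91678 + (0.91678 − 0.92143)/15 = 0.91647

0.916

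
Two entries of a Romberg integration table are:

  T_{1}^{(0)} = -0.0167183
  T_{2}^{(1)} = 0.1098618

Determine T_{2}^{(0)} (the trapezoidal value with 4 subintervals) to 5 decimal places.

From T_{2}^{(1)} = (4·T_{2}^{(0)} − T_{1}^{(0)})/3, solve for T_{2}^{(0)}:
4·T_{2}^{(0)} = 3·0.1098618 + (-0.0167183) = 0.3128671
T_{2}^{(0)} = 0.0782168

0.07822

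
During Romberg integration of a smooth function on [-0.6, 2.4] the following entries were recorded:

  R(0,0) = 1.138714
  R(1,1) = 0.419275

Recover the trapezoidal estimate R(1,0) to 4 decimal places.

From R(1,1) = (4·R(1,0) − R(0,0))/3, solve for R(1,0):
4·R(1,0) = 3·0.419275 + 1.138714 = 2.396539
R(1,0) = 0.599135

0.5991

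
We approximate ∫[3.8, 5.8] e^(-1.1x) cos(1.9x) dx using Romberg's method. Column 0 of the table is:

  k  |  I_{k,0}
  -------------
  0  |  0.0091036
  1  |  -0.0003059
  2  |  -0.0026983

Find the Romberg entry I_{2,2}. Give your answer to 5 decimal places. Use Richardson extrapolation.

I_{1,1} = -0.0003059 + (-0.0003059 − 0.0091036)/3 = -0.0034424
I_{2,1} = (4·(-0.0026983) − (-0.0003059)) / 3 = -0.0034958
I_{2,2} = -0.0034958 + (-0.0034958 − (-0.0034424))/15 = -0.0034994

-0.00350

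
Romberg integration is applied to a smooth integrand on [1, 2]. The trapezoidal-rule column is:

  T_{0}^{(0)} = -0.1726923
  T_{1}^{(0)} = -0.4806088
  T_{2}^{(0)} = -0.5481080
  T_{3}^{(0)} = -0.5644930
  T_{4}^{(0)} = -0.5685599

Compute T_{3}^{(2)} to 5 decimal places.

Richardson extrapolation on the trapezoidal column (denominator 4−1=3):
T_{2}^{(1)} = (4·(-0.5481080) − (-0.4806088)) / 3 = -0.5706077
T_{3}^{(1)} = -0.5644930 + (-0.5644930 − (-0.5481080))/3 = -0.5699547
T_{3}^{(2)} = -0.5699547 + (-0.5699547 − (-0.5706077))/15 = -0.5699112

-0.56991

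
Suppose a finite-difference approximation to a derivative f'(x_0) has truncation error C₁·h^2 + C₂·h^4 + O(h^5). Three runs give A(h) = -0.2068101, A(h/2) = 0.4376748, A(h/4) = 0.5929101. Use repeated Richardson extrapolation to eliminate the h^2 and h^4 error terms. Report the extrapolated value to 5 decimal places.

First eliminate the h^2 term (factor 2^2 = 4):
  B₁ = (4·0.4376748 − (-0.2068101))/3 = 0.6525031
  B₂ = (4·0.5929101 − 0.4376748)/3 = 0.6446552
Then eliminate the h^4 term (factor 2^4 = 16):
  (16·0.6446552 − 0.6525031)/15 = 0.6441320

0.64413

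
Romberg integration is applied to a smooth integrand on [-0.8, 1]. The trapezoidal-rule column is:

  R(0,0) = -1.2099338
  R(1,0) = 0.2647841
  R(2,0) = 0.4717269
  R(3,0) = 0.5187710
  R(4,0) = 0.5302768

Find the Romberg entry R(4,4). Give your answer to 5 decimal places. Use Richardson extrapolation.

0.53409

Richardson extrapolation on the trapezoidal column (denominator 4−1=3):
R(1,1) = 0.2647841 + (0.2647841 − (-1.2099338))/3 = 0.7563567
R(2,1) = 0.4717269 + (0.4717269 − 0.2647841)/3 = 0.5407078
R(3,1) = (4·0.5187710 − 0.4717269) / 3 = 0.5344524
R(4,1) = 0.5302768 + (0.5302768 − 0.5187710)/3 = 0.5341121
R(2,2) = 0.5407078 + (0.5407078 − 0.7563567)/15 = 0.5263312
R(3,2) = (16·0.5344524 − 0.5407078) / 15 = 0.5340354
R(4,2) = 0.5341121 + (0.5341121 − 0.5344524)/15 = 0.5340894
R(3,3) = (64·0.5340354 − 0.5263312) / 63 = 0.5341577
R(4,3) = (64·0.5340894 − 0.5340354) / 63 = 0.5340903
R(4,4) = 0.5340903 + (0.5340903 − 0.5341577)/255 = 0.5340900
(Column j=1 coincides with Simpson's rule on the same nodes.)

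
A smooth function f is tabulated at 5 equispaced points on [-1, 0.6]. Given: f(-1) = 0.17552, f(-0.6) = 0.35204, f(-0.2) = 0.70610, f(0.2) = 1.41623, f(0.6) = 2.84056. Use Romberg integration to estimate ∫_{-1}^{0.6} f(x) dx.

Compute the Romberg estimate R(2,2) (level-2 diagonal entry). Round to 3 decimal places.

1.532

R(0,0) (trapezoid, 1 panel, h=1.6000): 2.41286
R(1,0) (trapezoid, 2 panels, h=0.8000): 1.77131
R(2,0) (trapezoid, 4 panels, h=0.4000): 1.59296
R(1,1) = 1.77131 + (1.77131 − 2.41286)/3 = 1.55746
R(2,1) = 1.59296 + (1.59296 − 1.77131)/3 = 1.53351
R(2,2) = 1.53351 + (1.53351 − 1.55746)/15 = 1.53191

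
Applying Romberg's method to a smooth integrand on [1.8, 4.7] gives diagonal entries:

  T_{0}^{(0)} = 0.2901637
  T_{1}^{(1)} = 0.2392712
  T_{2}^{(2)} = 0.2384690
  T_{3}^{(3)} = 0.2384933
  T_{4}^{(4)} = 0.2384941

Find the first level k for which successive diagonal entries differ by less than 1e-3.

k = 2

|T_{1}^{(1)} − T_{0}^{(0)}| = 0.0508925 ≥ 1e-3
|T_{2}^{(2)} − T_{1}^{(1)}| = 0.0008022 < 1e-3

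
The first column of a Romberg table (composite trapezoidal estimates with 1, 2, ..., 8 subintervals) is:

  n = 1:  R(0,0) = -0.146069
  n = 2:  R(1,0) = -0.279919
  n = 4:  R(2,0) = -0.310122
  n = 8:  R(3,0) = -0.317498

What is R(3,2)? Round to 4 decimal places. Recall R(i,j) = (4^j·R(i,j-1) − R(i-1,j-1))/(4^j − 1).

-0.3199

Richardson extrapolation on the trapezoidal column (denominator 4−1=3):
R(2,1) = -0.310122 + (-0.310122 − (-0.279919))/3 = -0.320190
R(3,1) = (4·(-0.317498) − (-0.310122)) / 3 = -0.319957
R(3,2) = -0.319957 + (-0.319957 − (-0.320190))/15 = -0.319941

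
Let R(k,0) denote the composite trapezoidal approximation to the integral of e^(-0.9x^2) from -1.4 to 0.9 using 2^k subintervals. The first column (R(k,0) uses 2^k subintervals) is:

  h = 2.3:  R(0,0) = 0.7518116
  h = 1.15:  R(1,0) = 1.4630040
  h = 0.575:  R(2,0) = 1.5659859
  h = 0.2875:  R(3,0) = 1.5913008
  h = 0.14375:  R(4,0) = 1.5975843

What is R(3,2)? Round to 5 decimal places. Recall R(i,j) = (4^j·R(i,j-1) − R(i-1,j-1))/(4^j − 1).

Richardson extrapolation on the trapezoidal column (denominator 4−1=3):
R(2,1) = 1.5659859 + (1.5659859 − 1.4630040)/3 = 1.6003132
R(3,1) = (4·1.5913008 − 1.5659859) / 3 = 1.5997391
R(3,2) = 1.5997391 + (1.5997391 − 1.6003132)/15 = 1.5997008

1.59970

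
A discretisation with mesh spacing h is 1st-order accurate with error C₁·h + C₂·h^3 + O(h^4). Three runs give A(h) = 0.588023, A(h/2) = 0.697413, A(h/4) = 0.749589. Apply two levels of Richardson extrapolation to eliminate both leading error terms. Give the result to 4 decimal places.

0.8010

First eliminate the h term (factor 2^1 = 2):
  B₁ = (2·0.697413 − 0.588023)/1 = 0.806803
  B₂ = (2·0.749589 − 0.697413)/1 = 0.801765
Then eliminate the h^3 term (factor 2^3 = 8):
  (8·0.801765 − 0.806803)/7 = 0.801045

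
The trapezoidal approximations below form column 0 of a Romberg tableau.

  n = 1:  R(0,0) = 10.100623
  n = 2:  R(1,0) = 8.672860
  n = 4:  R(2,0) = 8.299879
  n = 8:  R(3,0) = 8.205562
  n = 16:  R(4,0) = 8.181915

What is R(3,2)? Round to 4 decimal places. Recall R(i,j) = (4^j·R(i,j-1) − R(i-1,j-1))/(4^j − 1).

R(2,1) = (4·8.299879 − 8.672860) / 3 = 8.175552
R(3,1) = 8.205562 + (8.205562 − 8.299879)/3 = 8.174123
R(3,2) = 8.174123 + (8.174123 − 8.175552)/15 = 8.174028
(Column j=1 coincides with Simpson's rule on the same nodes.)

8.1740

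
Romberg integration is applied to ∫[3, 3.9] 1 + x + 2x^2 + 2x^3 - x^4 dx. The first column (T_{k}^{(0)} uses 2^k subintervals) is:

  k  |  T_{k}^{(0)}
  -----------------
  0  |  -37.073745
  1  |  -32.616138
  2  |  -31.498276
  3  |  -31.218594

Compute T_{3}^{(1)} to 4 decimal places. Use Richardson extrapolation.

-31.1254

Richardson extrapolation on the trapezoidal column (denominator 4−1=3):
T_{3}^{(1)} = (4·(-31.218594) − (-31.498276)) / 3 = -31.125367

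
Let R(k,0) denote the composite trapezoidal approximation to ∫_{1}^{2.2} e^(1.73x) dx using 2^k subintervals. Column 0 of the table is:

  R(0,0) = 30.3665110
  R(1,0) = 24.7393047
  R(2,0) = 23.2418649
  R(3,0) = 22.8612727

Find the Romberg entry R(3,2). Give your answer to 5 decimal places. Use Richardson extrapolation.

22.73385

Richardson extrapolation on the trapezoidal column (denominator 4−1=3):
R(2,1) = (4·23.2418649 − 24.7393047) / 3 = 22.7427183
R(3,1) = (4·22.8612727 − 23.2418649) / 3 = 22.7344086
R(3,2) = (16·22.7344086 − 22.7427183) / 15 = 22.7338546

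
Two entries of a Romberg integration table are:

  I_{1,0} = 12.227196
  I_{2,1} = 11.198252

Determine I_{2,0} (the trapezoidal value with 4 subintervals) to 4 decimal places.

11.4555

From I_{2,1} = (4·I_{2,0} − I_{1,0})/3, solve for I_{2,0}:
4·I_{2,0} = 3·11.198252 + 12.227196 = 45.821952
I_{2,0} = 11.455488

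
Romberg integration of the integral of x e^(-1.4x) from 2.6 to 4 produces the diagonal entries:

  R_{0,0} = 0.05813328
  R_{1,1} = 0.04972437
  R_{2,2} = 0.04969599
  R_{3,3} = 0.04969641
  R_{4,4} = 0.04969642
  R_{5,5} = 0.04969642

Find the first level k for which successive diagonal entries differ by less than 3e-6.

k = 3

|R_{1,1} − R_{0,0}| = 0.00840891 ≥ 3e-6
|R_{2,2} − R_{1,1}| = 0.00002838 ≥ 3e-6
|R_{3,3} − R_{2,2}| = 0.00000042 < 3e-6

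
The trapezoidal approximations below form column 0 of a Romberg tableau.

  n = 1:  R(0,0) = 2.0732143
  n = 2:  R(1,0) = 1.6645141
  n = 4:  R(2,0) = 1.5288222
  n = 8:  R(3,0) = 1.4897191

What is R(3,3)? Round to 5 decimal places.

Richardson extrapolation on the trapezoidal column (denominator 4−1=3):
R(1,1) = 1.6645141 + (1.6645141 − 2.0732143)/3 = 1.5282807
R(2,1) = 1.5288222 + (1.5288222 − 1.6645141)/3 = 1.4835916
R(3,1) = (4·1.4897191 − 1.5288222) / 3 = 1.4766847
R(2,2) = 1.4835916 + (1.4835916 − 1.5282807)/15 = 1.4806123
R(3,2) = (16·1.4766847 − 1.4835916) / 15 = 1.4762242
R(3,3) = (64·1.4762242 − 1.4806123) / 63 = 1.4761545
(Column j=1 coincides with Simpson's rule on the same nodes.)

1.47615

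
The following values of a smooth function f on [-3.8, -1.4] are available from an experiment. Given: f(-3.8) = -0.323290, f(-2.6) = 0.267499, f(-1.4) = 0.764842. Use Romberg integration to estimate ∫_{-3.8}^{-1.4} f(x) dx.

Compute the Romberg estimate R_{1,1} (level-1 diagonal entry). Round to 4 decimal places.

R_{0,0} (trapezoid, 1 panel, h=2.4000): 0.529862
R_{1,0} (trapezoid, 2 panels, h=1.2000): 0.585930
R_{1,1} = 0.585930 + (0.585930 − 0.529862)/3 = 0.604619

0.6046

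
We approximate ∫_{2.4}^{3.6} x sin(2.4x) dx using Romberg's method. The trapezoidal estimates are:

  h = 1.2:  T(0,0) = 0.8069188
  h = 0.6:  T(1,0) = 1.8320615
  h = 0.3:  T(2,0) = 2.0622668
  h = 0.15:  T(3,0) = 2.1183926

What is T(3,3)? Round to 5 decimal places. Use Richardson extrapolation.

2.13698

Richardson extrapolation on the trapezoidal column (denominator 4−1=3):
T(1,1) = (4·1.8320615 − 0.8069188) / 3 = 2.1737757
T(2,1) = (4·2.0622668 − 1.8320615) / 3 = 2.1390019
T(3,1) = (4·2.1183926 − 2.0622668) / 3 = 2.1371012
T(2,2) = 2.1390019 + (2.1390019 − 2.1737757)/15 = 2.1366836
T(3,2) = (16·2.1371012 − 2.1390019) / 15 = 2.1369745
T(3,3) = 2.1369745 + (2.1369745 − 2.1366836)/63 = 2.1369791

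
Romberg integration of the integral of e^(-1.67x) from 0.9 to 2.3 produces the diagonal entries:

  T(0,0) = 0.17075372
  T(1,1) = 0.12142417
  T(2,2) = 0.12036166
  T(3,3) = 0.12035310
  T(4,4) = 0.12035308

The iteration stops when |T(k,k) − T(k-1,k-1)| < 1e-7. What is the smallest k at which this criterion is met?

|T(1,1) − T(0,0)| = 0.04932955 ≥ 1e-7
|T(2,2) − T(1,1)| = 0.00106251 ≥ 1e-7
|T(3,3) − T(2,2)| = 0.00000856 ≥ 1e-7
|T(4,4) − T(3,3)| = 0.00000002 < 1e-7

k = 4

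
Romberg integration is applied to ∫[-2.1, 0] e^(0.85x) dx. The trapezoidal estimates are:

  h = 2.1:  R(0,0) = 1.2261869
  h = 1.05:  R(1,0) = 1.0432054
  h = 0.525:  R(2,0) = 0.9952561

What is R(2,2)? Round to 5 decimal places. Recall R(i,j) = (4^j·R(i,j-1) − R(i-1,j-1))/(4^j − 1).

0.97908

R(1,1) = (4·1.0432054 − 1.2261869) / 3 = 0.9822116
R(2,1) = 0.9952561 + (0.9952561 − 1.0432054)/3 = 0.9792730
R(2,2) = 0.9792730 + (0.9792730 − 0.9822116)/15 = 0.9790771
(Column j=1 coincides with Simpson's rule on the same nodes.)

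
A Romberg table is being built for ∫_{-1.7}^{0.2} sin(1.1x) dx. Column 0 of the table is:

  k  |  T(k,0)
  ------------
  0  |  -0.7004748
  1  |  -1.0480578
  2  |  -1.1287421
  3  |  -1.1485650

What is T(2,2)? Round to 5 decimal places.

-1.15508

T(1,1) = -1.0480578 + (-1.0480578 − (-0.7004748))/3 = -1.1639188
T(2,1) = (4·(-1.1287421) − (-1.0480578)) / 3 = -1.1556369
T(2,2) = (16·(-1.1556369) − (-1.1639188)) / 15 = -1.1550848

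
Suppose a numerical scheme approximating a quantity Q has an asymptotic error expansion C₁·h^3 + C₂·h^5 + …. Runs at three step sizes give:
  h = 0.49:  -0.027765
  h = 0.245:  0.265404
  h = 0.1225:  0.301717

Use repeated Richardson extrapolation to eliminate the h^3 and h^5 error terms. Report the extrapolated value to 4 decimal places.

First eliminate the h^3 term (factor 2^3 = 8):
  B₁ = (8·0.265404 − (-0.027765))/7 = 0.307285
  B₂ = (8·0.301717 − 0.265404)/7 = 0.306905
Then eliminate the h^5 term (factor 2^5 = 32):
  (32·0.306905 − 0.307285)/31 = 0.306893

0.3069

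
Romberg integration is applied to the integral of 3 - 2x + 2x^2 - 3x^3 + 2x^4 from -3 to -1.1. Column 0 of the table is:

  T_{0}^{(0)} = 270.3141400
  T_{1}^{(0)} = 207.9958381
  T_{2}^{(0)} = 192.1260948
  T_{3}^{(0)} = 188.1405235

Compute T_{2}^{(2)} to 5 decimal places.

186.81039

Richardson extrapolation on the trapezoidal column (denominator 4−1=3):
T_{1}^{(1)} = (4·207.9958381 − 270.3141400) / 3 = 187.2230708
T_{2}^{(1)} = 192.1260948 + (192.1260948 − 207.9958381)/3 = 186.8361804
T_{2}^{(2)} = 186.8361804 + (186.8361804 − 187.2230708)/15 = 186.8103877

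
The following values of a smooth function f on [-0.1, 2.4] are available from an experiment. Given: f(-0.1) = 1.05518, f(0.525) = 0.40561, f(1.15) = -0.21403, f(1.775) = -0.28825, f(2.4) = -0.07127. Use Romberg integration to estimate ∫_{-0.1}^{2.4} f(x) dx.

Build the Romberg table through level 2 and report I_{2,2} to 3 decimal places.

I_{0,0} (trapezoid, 1 panel, h=2.5000): 1.22989
I_{1,0} (trapezoid, 2 panels, h=1.2500): 0.34741
I_{2,0} (trapezoid, 4 panels, h=0.6250): 0.24705
I_{1,1} = 0.34741 + (0.34741 − 1.22989)/3 = 0.05325
I_{2,1} = 0.24705 + (0.24705 − 0.34741)/3 = 0.21360
I_{2,2} = 0.21360 + (0.21360 − 0.05325)/15 = 0.22429

0.224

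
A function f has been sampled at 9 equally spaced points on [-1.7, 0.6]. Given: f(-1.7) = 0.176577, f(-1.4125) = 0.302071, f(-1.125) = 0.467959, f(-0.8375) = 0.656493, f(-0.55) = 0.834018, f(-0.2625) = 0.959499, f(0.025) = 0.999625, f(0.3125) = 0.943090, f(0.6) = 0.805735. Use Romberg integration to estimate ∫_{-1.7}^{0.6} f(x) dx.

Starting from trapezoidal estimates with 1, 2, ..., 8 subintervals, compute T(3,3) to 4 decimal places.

T(0,0) (trapezoid, 1 panel, h=2.3000): 1.129659
T(1,0) (trapezoid, 2 panels, h=1.1500): 1.523950
T(2,0) (trapezoid, 4 panels, h=0.5750): 1.605836
T(3,0) (trapezoid, 8 panels, h=0.2875): 1.625499
T(1,1) = 1.523950 + (1.523950 − 1.129659)/3 = 1.655380
T(2,1) = 1.605836 + (1.605836 − 1.523950)/3 = 1.633131
T(3,1) = 1.625499 + (1.625499 − 1.605836)/3 = 1.632053
T(2,2) = 1.633131 + (1.633131 − 1.655380)/15 = 1.631648
T(3,2) = 1.632053 + (1.632053 − 1.633131)/15 = 1.631981
T(3,3) = 1.631981 + (1.631981 − 1.631648)/63 = 1.631986

1.6320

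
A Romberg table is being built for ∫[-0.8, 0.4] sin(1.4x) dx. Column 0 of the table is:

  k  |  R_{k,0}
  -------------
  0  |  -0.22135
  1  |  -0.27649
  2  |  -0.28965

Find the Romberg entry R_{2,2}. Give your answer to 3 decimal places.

-0.294

R_{1,1} = (4·(-0.27649) − (-0.22135)) / 3 = -0.29487
R_{2,1} = (4·(-0.28965) − (-0.27649)) / 3 = -0.29404
R_{2,2} = -0.29404 + (-0.29404 − (-0.29487))/15 = -0.29398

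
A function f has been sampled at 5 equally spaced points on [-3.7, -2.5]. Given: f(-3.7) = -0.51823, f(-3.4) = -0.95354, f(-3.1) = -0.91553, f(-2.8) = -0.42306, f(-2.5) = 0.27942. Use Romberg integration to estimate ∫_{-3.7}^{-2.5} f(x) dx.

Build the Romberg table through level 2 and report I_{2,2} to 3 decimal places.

I_{0,0} (trapezoid, 1 panel, h=1.2000): -0.14329
I_{1,0} (trapezoid, 2 panels, h=0.6000): -0.62096
I_{2,0} (trapezoid, 4 panels, h=0.3000): -0.72346
I_{1,1} = -0.62096 + (-0.62096 − (-0.14329))/3 = -0.78018
I_{2,1} = -0.72346 + (-0.72346 − (-0.62096))/3 = -0.75763
I_{2,2} = -0.75763 + (-0.75763 − (-0.78018))/15 = -0.75613

-0.756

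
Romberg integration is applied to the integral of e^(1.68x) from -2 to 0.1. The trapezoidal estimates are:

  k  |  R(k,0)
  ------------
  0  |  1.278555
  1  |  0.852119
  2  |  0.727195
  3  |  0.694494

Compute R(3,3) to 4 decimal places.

R(1,1) = 0.852119 + (0.852119 − 1.278555)/3 = 0.709974
R(2,1) = (4·0.727195 − 0.852119) / 3 = 0.685554
R(3,1) = 0.694494 + (0.694494 − 0.727195)/3 = 0.683594
R(2,2) = 0.685554 + (0.685554 − 0.709974)/15 = 0.683926
R(3,2) = 0.683594 + (0.683594 − 0.685554)/15 = 0.683463
R(3,3) = 0.683463 + (0.683463 − 0.683926)/63 = 0.683456

0.6835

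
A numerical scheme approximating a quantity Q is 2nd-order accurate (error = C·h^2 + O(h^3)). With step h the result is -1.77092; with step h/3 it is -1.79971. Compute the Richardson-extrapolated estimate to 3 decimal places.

The leading error scales as h^2; refining by a factor of 3 reduces it by 3^2 = 9.
Extrapolated value = (9·A(h/3) − A(h)) / (9 − 1)
= (9·(-1.79971) − (-1.77092)) / 8
= -14.42647 / 8 = -1.80331

-1.803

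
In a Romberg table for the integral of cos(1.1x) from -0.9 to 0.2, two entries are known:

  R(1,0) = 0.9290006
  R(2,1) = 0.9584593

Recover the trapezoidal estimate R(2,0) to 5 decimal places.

0.95109

From R(2,1) = (4·R(2,0) − R(1,0))/3, solve for R(2,0):
4·R(2,0) = 3·0.9584593 + 0.9290006 = 3.8043785
R(2,0) = 0.9510946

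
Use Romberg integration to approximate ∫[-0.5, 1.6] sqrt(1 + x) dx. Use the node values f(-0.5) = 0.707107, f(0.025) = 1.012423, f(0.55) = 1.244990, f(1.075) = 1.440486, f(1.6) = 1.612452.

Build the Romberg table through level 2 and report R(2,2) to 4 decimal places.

2.5590

R(0,0) (trapezoid, 1 panel, h=2.1000): 2.435537
R(1,0) (trapezoid, 2 panels, h=1.0500): 2.525008
R(2,0) (trapezoid, 4 panels, h=0.5250): 2.550281
R(1,1) = 2.525008 + (2.525008 − 2.435537)/3 = 2.554832
R(2,1) = 2.550281 + (2.550281 − 2.525008)/3 = 2.558705
R(2,2) = 2.558705 + (2.558705 − 2.554832)/15 = 2.558963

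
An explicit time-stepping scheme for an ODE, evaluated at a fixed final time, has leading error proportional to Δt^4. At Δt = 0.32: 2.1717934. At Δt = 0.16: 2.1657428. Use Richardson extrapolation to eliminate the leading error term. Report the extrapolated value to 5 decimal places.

The leading error scales as Δt^4; refining by a factor of 2 reduces it by 2^4 = 16.
Extrapolated value = (16·A(Δt/2) − A(Δt)) / (16 − 1)
= (16·2.1657428 − 2.1717934) / 15
= 32.4800914 / 15 = 2.1653394

2.16534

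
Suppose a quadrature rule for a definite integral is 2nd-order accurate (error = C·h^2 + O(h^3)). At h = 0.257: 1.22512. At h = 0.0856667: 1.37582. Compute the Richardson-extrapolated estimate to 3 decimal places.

The leading error scales as h^2; refining by a factor of 3 reduces it by 3^2 = 9.
Extrapolated value = (9·A(h/3) − A(h)) / (9 − 1)
= (9·1.37582 − 1.22512) / 8
= 11.15726 / 8 = 1.39466

1.395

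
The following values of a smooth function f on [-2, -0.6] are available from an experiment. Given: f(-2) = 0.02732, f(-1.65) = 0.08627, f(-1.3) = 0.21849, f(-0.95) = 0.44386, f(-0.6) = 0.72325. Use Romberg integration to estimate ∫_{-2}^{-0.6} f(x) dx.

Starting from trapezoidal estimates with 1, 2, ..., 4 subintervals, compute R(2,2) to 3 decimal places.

R(0,0) (trapezoid, 1 panel, h=1.4000): 0.52540
R(1,0) (trapezoid, 2 panels, h=0.7000): 0.41564
R(2,0) (trapezoid, 4 panels, h=0.3500): 0.39337
R(1,1) = 0.41564 + (0.41564 − 0.52540)/3 = 0.37905
R(2,1) = 0.39337 + (0.39337 − 0.41564)/3 = 0.38595
R(2,2) = 0.38595 + (0.38595 − 0.37905)/15 = 0.38641

0.386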